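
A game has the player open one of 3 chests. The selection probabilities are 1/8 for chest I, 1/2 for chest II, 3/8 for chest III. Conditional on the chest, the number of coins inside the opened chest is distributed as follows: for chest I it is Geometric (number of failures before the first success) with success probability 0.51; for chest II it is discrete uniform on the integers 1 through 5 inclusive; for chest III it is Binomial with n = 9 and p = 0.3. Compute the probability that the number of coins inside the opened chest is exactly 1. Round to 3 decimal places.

0.190

Conditional on each chest, P(X = 1): I: 0.2499; II: 0.2; III: 0.15565.
By total probability, P(X = 1) = 0.125·0.2499 + 0.5·0.2 + 0.375·0.15565 = 0.189606.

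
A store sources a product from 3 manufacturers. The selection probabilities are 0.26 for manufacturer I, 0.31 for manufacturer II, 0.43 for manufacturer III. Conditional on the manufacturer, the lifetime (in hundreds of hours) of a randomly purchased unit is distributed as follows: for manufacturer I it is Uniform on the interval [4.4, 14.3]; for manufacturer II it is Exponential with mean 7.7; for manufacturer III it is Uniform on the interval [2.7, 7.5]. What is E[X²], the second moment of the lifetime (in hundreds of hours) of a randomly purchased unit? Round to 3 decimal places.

For each component E[X²] = Var + (mean)², giving I: 95.59; II: 118.58; III: 27.93.
Overall E[X²] = 0.26·95.59 + 0.31·118.58 + 0.43·27.93 = 73.6231.

73.623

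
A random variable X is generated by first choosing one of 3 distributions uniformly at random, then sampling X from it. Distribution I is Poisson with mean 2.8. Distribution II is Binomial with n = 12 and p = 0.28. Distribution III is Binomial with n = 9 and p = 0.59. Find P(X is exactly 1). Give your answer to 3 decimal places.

Conditional on each component, P(X = 1): I: 0.170268; II: 0.0905726; III: 0.00424.
By total probability, P(X = 1) = 0.333333·0.170268 + 0.333333·0.0905726 + 0.333333·0.00424 = 0.0883603.

0.088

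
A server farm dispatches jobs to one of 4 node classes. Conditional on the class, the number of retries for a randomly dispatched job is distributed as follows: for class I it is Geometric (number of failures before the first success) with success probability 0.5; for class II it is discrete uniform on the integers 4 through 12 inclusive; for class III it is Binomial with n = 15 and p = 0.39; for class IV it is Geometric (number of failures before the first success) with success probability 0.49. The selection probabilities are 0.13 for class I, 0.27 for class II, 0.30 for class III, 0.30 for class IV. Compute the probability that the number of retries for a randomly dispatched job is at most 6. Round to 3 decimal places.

0.708

Conditional on each class, P(X ≤ 6): I: 0.992188; II: 0.333333; III: 0.640515; IV: 0.991026.
By total probability, P(X ≤ 6) = 0.13·0.992188 + 0.27·0.333333 + 0.3·0.640515 + 0.3·0.991026 = 0.708447.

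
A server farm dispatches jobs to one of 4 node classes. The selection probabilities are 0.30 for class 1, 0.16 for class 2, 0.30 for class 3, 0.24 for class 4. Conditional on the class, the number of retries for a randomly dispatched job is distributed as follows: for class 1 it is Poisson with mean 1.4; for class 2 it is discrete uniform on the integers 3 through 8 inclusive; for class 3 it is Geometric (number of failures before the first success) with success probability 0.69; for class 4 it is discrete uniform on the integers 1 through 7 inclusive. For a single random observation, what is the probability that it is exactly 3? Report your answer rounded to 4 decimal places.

0.1010

Conditional on each class, P(X = 3): 1: 0.112777; 2: 0.166667; 3: 0.0205558; 4: 0.142857.
By total probability, P(X = 3) = 0.3·0.112777 + 0.16·0.166667 + 0.3·0.0205558 + 0.24·0.142857 = 0.100952.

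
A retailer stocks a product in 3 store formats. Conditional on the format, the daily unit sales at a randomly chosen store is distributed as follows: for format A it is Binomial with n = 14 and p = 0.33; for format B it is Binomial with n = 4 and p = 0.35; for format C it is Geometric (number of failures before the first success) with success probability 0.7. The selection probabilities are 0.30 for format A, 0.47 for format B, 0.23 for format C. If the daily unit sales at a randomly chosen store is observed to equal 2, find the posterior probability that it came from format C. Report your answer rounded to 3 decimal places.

Likelihoods P(X=2 | ·): A: 0.0810899; B: 0.310537; C: 0.063.
Posterior ∝ prior × likelihood. Numerator for C: 0.23·0.063 = 0.01449.
Normalizing constant: 0.3·0.0810899 + 0.47·0.310537 + 0.23·0.063 = 0.18477.
P(C | observation) = 0.01449 / 0.18477 = 0.078422.

0.078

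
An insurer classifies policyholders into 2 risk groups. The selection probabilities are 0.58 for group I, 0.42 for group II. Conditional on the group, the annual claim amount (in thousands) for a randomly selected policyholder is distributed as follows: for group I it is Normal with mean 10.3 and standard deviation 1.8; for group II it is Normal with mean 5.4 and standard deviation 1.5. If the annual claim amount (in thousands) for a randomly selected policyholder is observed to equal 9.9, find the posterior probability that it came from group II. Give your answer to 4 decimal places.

0.0098

Likelihoods f(9.9 | ·): I: 0.216229; II: 0.00295457.
Posterior ∝ prior × likelihood. Numerator for II: 0.42·0.00295457 = 0.00124092.
Normalizing constant: 0.58·0.216229 + 0.42·0.00295457 = 0.126654.
P(II | observation) = 0.00124092 / 0.126654 = 0.00979771.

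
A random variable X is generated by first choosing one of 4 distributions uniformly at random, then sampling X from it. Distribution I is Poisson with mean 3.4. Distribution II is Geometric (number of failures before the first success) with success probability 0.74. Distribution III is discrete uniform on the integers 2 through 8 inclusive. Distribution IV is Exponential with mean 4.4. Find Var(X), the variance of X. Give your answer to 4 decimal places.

Per component, I: μ=3.4, E[X²]=14.96; II: μ=0.351351, E[X²]=0.598247; III: μ=5, E[X²]=29; IV: μ=4.4, E[X²]=38.72.
E[X] = 0.25·3.4 + 0.25·0.351351 + 0.25·5 + 0.25·4.4 = 3.28784.
E[X²] = 0.25·14.96 + 0.25·0.598247 + 0.25·29 + 0.25·38.72 = 20.8196.
Var(X) = E[X²] − (E[X])² = 20.8196 − 10.8099 = 10.0097.

10.0097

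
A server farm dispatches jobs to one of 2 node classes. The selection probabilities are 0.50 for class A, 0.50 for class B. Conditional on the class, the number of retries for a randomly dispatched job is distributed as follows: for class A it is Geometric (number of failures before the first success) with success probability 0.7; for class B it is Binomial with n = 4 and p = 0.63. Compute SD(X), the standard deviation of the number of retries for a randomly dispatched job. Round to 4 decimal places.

Per component, A: μ=0.428571, E[X²]=0.795918; B: μ=2.52, E[X²]=7.2828.
E[X] = 0.5·0.428571 + 0.5·2.52 = 1.47429.
E[X²] = 0.5·0.795918 + 0.5·7.2828 = 4.03936.
Var(X) = E[X²] − (E[X])² = 4.03936 − 2.17352 = 1.86584.
SD(X) = √1.86584 = 1.36596.

1.3660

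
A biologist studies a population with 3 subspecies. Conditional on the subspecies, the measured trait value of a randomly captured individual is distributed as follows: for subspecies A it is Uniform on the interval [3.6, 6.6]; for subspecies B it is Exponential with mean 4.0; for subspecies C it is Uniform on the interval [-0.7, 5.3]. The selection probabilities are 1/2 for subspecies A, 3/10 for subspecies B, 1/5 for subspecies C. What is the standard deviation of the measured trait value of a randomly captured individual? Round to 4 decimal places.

2.6294

Per component, A: μ=5.1, E[X²]=26.76; B: μ=4, E[X²]=32; C: μ=2.3, E[X²]=8.29.
E[X] = 0.5·5.1 + 0.3·4 + 0.2·2.3 = 4.21.
E[X²] = 0.5·26.76 + 0.3·32 + 0.2·8.29 = 24.638.
Var(X) = E[X²] − (E[X])² = 24.638 − 17.7241 = 6.9139.
SD(X) = √6.9139 = 2.62943.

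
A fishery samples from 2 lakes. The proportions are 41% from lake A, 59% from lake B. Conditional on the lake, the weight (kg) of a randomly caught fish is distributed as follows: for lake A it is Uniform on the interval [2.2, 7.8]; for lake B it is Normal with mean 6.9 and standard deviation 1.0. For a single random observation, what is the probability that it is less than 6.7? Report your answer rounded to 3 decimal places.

Conditional on each lake, P(X < 6.7): A: 0.803571; B: 0.42074.
By total probability, P(X < 6.7) = 0.41·0.803571 + 0.59·0.42074 = 0.577701.

0.578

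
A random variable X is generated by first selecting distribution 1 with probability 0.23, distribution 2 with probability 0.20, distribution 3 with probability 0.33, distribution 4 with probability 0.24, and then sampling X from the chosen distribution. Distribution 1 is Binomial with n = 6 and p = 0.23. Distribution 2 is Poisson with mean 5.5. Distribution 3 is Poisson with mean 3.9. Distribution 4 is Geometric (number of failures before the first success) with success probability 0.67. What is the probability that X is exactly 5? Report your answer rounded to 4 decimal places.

Conditional on each component, P(X = 5): 1: 0.00297359; 2: 0.171401; 3: 0.152193; 4: 0.00262207.
By total probability, P(X = 5) = 0.23·0.00297359 + 0.2·0.171401 + 0.33·0.152193 + 0.24·0.00262207 = 0.0858169.

0.0858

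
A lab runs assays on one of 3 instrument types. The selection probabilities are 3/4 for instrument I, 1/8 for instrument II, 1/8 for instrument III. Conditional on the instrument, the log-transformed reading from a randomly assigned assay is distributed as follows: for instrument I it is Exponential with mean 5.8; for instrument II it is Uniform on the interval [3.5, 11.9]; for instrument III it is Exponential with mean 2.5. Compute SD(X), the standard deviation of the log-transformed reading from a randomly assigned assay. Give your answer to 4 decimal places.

5.3412

Per component, I: μ=5.8, E[X²]=67.28; II: μ=7.7, E[X²]=65.17; III: μ=2.5, E[X²]=12.5.
E[X] = 0.75·5.8 + 0.125·7.7 + 0.125·2.5 = 5.625.
E[X²] = 0.75·67.28 + 0.125·65.17 + 0.125·12.5 = 60.1688.
Var(X) = E[X²] − (E[X])² = 60.1688 − 31.6406 = 28.5281.
SD(X) = √28.5281 = 5.34117.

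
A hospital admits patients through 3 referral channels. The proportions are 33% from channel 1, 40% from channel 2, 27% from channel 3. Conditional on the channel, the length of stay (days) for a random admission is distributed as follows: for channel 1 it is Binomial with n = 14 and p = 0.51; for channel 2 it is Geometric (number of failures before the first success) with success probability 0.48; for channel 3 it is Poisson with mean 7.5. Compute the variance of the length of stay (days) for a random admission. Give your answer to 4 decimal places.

13.3828

Per component, 1: μ=7.14, E[X²]=54.4782; 2: μ=1.08333, E[X²]=3.43056; 3: μ=7.5, E[X²]=63.75.
E[X] = 0.33·7.14 + 0.4·1.08333 + 0.27·7.5 = 4.81453.
E[X²] = 0.33·54.4782 + 0.4·3.43056 + 0.27·63.75 = 36.5625.
Var(X) = E[X²] − (E[X])² = 36.5625 − 23.1797 = 13.3828.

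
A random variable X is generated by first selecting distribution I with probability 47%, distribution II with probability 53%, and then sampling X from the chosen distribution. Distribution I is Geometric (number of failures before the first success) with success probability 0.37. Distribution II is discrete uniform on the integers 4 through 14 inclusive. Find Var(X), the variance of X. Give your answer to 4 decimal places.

20.7276

Per component, I: μ=1.7027, E[X²]=7.5011; II: μ=9, E[X²]=91.
E[X] = 0.47·1.7027 + 0.53·9 = 5.57027.
E[X²] = 0.47·7.5011 + 0.53·91 = 51.7555.
Var(X) = E[X²] − (E[X])² = 51.7555 − 31.0279 = 20.7276.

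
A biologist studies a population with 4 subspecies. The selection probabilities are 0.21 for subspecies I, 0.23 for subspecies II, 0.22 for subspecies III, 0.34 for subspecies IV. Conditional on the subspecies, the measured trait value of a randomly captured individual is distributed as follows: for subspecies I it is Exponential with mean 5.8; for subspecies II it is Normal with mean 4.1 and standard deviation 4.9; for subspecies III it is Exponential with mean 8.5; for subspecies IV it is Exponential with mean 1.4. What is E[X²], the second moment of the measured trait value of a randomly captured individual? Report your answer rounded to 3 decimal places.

56.640

For each component E[X²] = Var + (mean)², giving I: 67.28; II: 40.82; III: 144.5; IV: 3.92.
Overall E[X²] = 0.21·67.28 + 0.23·40.82 + 0.22·144.5 + 0.34·3.92 = 56.6402.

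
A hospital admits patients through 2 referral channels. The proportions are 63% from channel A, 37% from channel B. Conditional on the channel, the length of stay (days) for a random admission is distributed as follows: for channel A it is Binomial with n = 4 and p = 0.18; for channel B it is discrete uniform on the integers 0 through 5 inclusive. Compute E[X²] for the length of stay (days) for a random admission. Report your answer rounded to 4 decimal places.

4.0902

For each component E[X²] = Var + (mean)², giving A: 1.1088; B: 9.16667.
Overall E[X²] = 0.63·1.1088 + 0.37·9.16667 = 4.09021.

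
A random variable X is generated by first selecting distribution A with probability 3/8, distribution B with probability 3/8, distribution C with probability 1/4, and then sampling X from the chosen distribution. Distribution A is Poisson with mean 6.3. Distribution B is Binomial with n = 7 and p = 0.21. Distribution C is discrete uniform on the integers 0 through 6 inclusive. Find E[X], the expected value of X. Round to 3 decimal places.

3.664

Component means — A: 6.3; B: 1.47; C: 3.
E[X] = 0.375·6.3 + 0.375·1.47 + 0.25·3 = 3.66375.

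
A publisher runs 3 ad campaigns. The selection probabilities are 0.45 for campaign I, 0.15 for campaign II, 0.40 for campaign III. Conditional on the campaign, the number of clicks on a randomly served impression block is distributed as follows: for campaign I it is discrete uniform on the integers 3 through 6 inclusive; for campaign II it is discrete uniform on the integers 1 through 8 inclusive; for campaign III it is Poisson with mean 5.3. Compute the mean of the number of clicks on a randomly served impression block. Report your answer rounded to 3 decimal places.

4.820

Component means — I: 4.5; II: 4.5; III: 5.3.
E[X] = 0.45·4.5 + 0.15·4.5 + 0.4·5.3 = 4.82.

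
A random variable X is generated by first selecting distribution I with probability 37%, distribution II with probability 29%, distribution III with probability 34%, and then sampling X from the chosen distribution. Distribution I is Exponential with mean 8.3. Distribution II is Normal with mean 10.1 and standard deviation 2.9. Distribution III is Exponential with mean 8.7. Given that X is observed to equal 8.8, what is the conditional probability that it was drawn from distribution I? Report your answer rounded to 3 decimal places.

Likelihoods f(8.8 | ·): I: 0.0417316; II: 0.124416; III: 0.0418017.
Posterior ∝ prior × likelihood. Numerator for I: 0.37·0.0417316 = 0.0154407.
Normalizing constant: 0.37·0.0417316 + 0.29·0.124416 + 0.34·0.0418017 = 0.0657339.
P(I | observation) = 0.0154407 / 0.0657339 = 0.234897.

0.235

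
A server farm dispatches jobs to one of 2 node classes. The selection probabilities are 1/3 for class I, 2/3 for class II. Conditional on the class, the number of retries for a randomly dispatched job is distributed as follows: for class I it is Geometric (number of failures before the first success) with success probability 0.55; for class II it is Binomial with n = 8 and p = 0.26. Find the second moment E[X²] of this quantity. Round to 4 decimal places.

4.6294

For each component E[X²] = Var + (mean)², giving I: 2.15702; II: 5.8656.
Overall E[X²] = 0.333333·2.15702 + 0.666667·5.8656 = 4.62941.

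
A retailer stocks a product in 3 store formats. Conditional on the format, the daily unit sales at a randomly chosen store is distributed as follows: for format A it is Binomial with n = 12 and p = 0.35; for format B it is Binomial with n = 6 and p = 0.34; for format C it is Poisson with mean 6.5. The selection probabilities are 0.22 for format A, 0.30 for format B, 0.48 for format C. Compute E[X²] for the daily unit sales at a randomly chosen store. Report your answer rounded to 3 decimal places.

29.534

For each component E[X²] = Var + (mean)², giving A: 20.37; B: 5.508; C: 48.75.
Overall E[X²] = 0.22·20.37 + 0.3·5.508 + 0.48·48.75 = 29.5338.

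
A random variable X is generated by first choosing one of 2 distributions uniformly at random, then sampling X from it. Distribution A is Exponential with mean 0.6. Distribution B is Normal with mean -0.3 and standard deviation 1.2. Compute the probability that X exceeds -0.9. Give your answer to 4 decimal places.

0.8457

Conditional on each component, P(X > -0.9): A: 1; B: 0.691462.
By total probability, P(X > -0.9) = 0.5·1 + 0.5·0.691462 = 0.845731.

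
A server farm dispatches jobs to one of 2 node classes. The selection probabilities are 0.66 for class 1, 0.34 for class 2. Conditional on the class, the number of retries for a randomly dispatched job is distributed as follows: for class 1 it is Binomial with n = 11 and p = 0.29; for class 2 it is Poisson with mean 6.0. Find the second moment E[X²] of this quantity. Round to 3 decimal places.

22.491

For each component E[X²] = Var + (mean)², giving 1: 12.441; 2: 42.
Overall E[X²] = 0.66·12.441 + 0.34·42 = 22.4911.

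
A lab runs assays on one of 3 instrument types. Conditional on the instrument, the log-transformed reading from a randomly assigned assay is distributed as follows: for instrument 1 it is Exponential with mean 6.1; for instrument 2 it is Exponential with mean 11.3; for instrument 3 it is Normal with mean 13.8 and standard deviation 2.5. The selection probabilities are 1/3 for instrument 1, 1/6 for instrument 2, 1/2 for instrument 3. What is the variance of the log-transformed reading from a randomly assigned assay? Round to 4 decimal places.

48.7147

Per component, 1: μ=6.1, E[X²]=74.42; 2: μ=11.3, E[X²]=255.38; 3: μ=13.8, E[X²]=196.69.
E[X] = 0.333333·6.1 + 0.166667·11.3 + 0.5·13.8 = 10.8167.
E[X²] = 0.333333·74.42 + 0.166667·255.38 + 0.5·196.69 = 165.715.
Var(X) = E[X²] − (E[X])² = 165.715 − 117 = 48.7147.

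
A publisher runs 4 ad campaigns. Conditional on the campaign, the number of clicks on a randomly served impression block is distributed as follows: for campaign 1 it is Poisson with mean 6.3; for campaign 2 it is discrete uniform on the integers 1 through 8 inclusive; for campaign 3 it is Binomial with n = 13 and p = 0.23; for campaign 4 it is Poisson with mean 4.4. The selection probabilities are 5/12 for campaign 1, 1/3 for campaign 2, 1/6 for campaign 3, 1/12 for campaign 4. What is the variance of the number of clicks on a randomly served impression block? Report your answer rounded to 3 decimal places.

6.616

Per component, 1: μ=6.3, E[X²]=45.99; 2: μ=4.5, E[X²]=25.5; 3: μ=2.99, E[X²]=11.2424; 4: μ=4.4, E[X²]=23.76.
E[X] = 0.416667·6.3 + 0.333333·4.5 + 0.166667·2.99 + 0.0833333·4.4 = 4.99.
E[X²] = 0.416667·45.99 + 0.333333·25.5 + 0.166667·11.2424 + 0.0833333·23.76 = 31.5162.
Var(X) = E[X²] − (E[X])² = 31.5162 − 24.9001 = 6.61613.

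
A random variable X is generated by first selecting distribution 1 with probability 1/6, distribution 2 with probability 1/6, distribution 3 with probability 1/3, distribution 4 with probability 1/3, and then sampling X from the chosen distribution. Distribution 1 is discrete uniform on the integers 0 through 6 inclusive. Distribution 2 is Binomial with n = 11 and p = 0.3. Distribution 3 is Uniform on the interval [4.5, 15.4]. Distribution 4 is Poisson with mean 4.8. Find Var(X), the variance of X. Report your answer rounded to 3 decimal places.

Per component, 1: μ=3, E[X²]=13; 2: μ=3.3, E[X²]=13.2; 3: μ=9.95, E[X²]=108.903; 4: μ=4.8, E[X²]=27.84.
E[X] = 0.166667·3 + 0.166667·3.3 + 0.333333·9.95 + 0.333333·4.8 = 5.96667.
E[X²] = 0.166667·13 + 0.166667·13.2 + 0.333333·108.903 + 0.333333·27.84 = 49.9478.
Var(X) = E[X²] − (E[X])² = 49.9478 − 35.6011 = 14.3467.

14.347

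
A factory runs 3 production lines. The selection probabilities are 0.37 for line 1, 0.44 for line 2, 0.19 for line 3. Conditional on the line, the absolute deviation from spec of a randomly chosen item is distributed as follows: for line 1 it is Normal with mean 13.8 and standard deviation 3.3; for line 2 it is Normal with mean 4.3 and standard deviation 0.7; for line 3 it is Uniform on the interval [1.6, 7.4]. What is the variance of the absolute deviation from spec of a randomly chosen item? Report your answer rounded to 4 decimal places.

Per component, 1: μ=13.8, E[X²]=201.33; 2: μ=4.3, E[X²]=18.98; 3: μ=4.5, E[X²]=23.0533.
E[X] = 0.37·13.8 + 0.44·4.3 + 0.19·4.5 = 7.853.
E[X²] = 0.37·201.33 + 0.44·18.98 + 0.19·23.0533 = 87.2234.
Var(X) = E[X²] − (E[X])² = 87.2234 − 61.6696 = 25.5538.

25.5538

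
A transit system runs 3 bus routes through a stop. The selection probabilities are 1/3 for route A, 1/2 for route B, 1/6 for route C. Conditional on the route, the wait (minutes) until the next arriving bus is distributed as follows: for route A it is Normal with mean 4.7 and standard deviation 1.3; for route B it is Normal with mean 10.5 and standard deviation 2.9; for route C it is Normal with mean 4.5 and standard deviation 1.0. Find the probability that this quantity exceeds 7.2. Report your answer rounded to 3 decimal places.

Conditional on each route, P(X > 7.2): A: 0.0272352; B: 0.872425; C: 0.00346697.
By total probability, P(X > 7.2) = 0.333333·0.0272352 + 0.5·0.872425 + 0.166667·0.00346697 = 0.445869.

0.446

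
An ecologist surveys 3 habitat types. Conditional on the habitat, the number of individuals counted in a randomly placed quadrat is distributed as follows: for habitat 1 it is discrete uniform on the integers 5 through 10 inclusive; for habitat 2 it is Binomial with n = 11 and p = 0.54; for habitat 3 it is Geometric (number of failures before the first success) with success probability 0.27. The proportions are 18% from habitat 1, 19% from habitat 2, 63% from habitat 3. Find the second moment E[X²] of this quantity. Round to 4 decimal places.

28.7870

For each component E[X²] = Var + (mean)², giving 1: 59.1667; 2: 38.016; 3: 17.3237.
Overall E[X²] = 0.18·59.1667 + 0.19·38.016 + 0.63·17.3237 = 28.787.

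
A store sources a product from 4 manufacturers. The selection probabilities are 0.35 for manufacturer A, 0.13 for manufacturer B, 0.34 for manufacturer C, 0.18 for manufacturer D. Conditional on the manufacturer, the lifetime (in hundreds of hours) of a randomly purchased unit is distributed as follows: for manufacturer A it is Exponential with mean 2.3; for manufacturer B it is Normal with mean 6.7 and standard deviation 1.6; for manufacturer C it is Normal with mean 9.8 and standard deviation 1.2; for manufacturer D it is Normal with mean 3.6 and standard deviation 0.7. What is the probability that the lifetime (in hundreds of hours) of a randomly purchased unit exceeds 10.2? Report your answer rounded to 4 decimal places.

0.1316

Conditional on each manufacturer, P(X > 10.2): A: 0.0118576; B: 0.014353; C: 0.369441; D: 0.
By total probability, P(X > 10.2) = 0.35·0.0118576 + 0.13·0.014353 + 0.34·0.369441 + 0.18·0 = 0.131626.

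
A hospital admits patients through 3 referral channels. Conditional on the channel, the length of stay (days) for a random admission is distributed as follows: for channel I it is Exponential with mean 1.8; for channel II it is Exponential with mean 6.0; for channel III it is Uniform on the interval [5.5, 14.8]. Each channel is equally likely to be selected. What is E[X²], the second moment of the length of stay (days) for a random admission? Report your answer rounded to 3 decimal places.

For each component E[X²] = Var + (mean)², giving I: 6.48; II: 72; III: 110.23.
Overall E[X²] = 0.333333·6.48 + 0.333333·72 + 0.333333·110.23 = 62.9033.

62.903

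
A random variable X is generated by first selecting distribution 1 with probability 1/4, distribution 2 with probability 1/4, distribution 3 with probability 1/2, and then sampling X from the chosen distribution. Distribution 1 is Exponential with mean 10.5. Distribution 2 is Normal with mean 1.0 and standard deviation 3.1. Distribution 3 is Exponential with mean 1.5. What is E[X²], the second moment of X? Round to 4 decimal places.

For each component E[X²] = Var + (mean)², giving 1: 220.5; 2: 10.61; 3: 4.5.
Overall E[X²] = 0.25·220.5 + 0.25·10.61 + 0.5·4.5 = 60.0275.

60.0275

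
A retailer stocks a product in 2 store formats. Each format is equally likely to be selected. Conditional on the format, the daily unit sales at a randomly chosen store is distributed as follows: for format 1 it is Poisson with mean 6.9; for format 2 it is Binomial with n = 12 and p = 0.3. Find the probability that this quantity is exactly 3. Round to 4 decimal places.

0.1474

Conditional on each format, P(X = 3): 1: 0.0551778; 2: 0.2397.
By total probability, P(X = 3) = 0.5·0.0551778 + 0.5·0.2397 = 0.147439.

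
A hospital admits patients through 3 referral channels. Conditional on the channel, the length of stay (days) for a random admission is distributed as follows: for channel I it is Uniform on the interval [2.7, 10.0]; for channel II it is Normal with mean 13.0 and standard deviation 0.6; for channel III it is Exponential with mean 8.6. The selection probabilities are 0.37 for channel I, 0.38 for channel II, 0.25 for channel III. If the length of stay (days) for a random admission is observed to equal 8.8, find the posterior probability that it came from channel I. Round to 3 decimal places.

Likelihoods f(8.8 | ·): I: 0.136986; II: 1.52245e-11; III: 0.0417934.
Posterior ∝ prior × likelihood. Numerator for I: 0.37·0.136986 = 0.0506849.
Normalizing constant: 0.37·0.136986 + 0.38·1.52245e-11 + 0.25·0.0417934 = 0.0611333.
P(I | observation) = 0.0506849 / 0.0611333 = 0.829089.

0.829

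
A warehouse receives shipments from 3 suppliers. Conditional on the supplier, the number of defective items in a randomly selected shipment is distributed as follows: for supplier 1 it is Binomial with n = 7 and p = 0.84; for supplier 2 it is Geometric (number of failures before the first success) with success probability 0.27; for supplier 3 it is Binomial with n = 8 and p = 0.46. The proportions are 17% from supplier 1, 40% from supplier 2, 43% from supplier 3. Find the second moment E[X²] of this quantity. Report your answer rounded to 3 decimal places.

For each component E[X²] = Var + (mean)², giving 1: 35.5152; 2: 17.3237; 3: 15.5296.
Overall E[X²] = 0.17·35.5152 + 0.4·17.3237 + 0.43·15.5296 = 19.6448.

19.645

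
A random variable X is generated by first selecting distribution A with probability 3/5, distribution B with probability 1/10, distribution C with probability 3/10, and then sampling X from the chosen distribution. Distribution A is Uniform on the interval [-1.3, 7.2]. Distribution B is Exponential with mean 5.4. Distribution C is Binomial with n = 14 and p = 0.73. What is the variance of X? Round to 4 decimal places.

17.9270

Per component, A: μ=2.95, E[X²]=14.7233; B: μ=5.4, E[X²]=58.32; C: μ=10.22, E[X²]=107.208.
E[X] = 0.6·2.95 + 0.1·5.4 + 0.3·10.22 = 5.376.
E[X²] = 0.6·14.7233 + 0.1·58.32 + 0.3·107.208 = 46.8283.
Var(X) = E[X²] − (E[X])² = 46.8283 − 28.9014 = 17.927.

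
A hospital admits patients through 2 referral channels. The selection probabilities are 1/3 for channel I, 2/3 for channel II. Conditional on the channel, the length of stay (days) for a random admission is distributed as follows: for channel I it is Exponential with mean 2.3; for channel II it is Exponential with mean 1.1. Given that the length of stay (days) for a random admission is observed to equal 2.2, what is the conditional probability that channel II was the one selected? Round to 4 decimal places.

0.5956

Likelihoods f(2.2 | ·): I: 0.167055; II: 0.123032.
Posterior ∝ prior × likelihood. Numerator for II: 0.666667·0.123032 = 0.0820214.
Normalizing constant: 0.333333·0.167055 + 0.666667·0.123032 = 0.137706.
P(II | observation) = 0.0820214 / 0.137706 = 0.595625.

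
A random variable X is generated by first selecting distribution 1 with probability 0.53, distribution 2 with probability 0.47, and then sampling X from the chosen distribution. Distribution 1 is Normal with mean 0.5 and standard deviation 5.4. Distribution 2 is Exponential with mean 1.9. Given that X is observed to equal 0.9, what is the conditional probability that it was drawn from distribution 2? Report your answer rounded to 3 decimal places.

0.798

Likelihoods f(0.9 | ·): 1: 0.0736758; 2: 0.327739.
Posterior ∝ prior × likelihood. Numerator for 2: 0.47·0.327739 = 0.154037.
Normalizing constant: 0.53·0.0736758 + 0.47·0.327739 = 0.193085.
P(2 | observation) = 0.154037 / 0.193085 = 0.797767.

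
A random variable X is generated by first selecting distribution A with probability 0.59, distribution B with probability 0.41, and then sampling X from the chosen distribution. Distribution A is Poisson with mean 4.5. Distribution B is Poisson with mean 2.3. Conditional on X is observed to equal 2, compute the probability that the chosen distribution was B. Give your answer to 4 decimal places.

0.6210

Likelihoods P(X=2 | ·): A: 0.112479; B: 0.265185.
Posterior ∝ prior × likelihood. Numerator for B: 0.41·0.265185 = 0.108726.
Normalizing constant: 0.59·0.112479 + 0.41·0.265185 = 0.175088.
P(B | observation) = 0.108726 / 0.175088 = 0.620977.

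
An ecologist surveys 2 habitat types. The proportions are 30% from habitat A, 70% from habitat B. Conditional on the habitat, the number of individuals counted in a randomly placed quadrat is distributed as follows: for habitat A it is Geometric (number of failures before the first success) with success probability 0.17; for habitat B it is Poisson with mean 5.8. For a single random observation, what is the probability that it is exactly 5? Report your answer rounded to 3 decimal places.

0.136

Conditional on each habitat, P(X = 5): A: 0.0669637; B: 0.165596.
By total probability, P(X = 5) = 0.3·0.0669637 + 0.7·0.165596 = 0.136007.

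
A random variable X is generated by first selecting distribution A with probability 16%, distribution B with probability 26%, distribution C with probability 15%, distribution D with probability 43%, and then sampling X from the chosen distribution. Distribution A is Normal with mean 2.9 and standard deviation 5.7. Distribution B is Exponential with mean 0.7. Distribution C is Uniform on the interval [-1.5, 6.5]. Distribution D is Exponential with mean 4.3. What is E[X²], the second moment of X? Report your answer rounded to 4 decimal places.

24.4377

For each component E[X²] = Var + (mean)², giving A: 40.9; B: 0.98; C: 11.5833; D: 36.98.
Overall E[X²] = 0.16·40.9 + 0.26·0.98 + 0.15·11.5833 + 0.43·36.98 = 24.4377.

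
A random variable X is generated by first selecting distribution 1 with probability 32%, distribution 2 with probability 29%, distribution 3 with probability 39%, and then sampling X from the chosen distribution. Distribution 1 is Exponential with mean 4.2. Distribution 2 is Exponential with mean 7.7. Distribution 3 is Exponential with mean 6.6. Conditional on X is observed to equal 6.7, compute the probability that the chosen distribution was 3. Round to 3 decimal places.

0.407

Likelihoods f(6.7 | ·): 1: 0.0483001; 2: 0.0544022; 3: 0.0549011.
Posterior ∝ prior × likelihood. Numerator for 3: 0.39·0.0549011 = 0.0214114.
Normalizing constant: 0.32·0.0483001 + 0.29·0.0544022 + 0.39·0.0549011 = 0.0526441.
P(3 | observation) = 0.0214114 / 0.0526441 = 0.406721.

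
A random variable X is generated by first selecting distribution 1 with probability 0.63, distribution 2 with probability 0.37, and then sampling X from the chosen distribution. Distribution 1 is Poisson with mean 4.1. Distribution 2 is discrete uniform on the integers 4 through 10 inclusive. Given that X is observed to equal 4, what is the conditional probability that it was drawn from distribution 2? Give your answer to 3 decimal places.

Likelihoods P(X=4 | ·): 1: 0.195127; 2: 0.142857.
Posterior ∝ prior × likelihood. Numerator for 2: 0.37·0.142857 = 0.0528571.
Normalizing constant: 0.63·0.195127 + 0.37·0.142857 = 0.175787.
P(2 | observation) = 0.0528571 / 0.175787 = 0.300689.

0.301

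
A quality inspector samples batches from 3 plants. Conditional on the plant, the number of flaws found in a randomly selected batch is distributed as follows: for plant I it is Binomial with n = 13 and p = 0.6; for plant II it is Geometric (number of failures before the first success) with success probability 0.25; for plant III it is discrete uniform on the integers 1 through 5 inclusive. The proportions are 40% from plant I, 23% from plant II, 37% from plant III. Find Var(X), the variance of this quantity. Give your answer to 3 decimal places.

Per component, I: μ=7.8, E[X²]=63.96; II: μ=3, E[X²]=21; III: μ=3, E[X²]=11.
E[X] = 0.4·7.8 + 0.23·3 + 0.37·3 = 4.92.
E[X²] = 0.4·63.96 + 0.23·21 + 0.37·11 = 34.484.
Var(X) = E[X²] − (E[X])² = 34.484 − 24.2064 = 10.2776.

10.278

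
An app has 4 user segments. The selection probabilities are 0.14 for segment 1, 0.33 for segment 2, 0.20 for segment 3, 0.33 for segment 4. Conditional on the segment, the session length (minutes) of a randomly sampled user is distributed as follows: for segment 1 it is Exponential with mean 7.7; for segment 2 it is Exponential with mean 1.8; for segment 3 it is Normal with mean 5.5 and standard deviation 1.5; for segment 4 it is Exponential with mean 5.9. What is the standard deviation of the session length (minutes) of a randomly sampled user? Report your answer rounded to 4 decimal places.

Per component, 1: μ=7.7, E[X²]=118.58; 2: μ=1.8, E[X²]=6.48; 3: μ=5.5, E[X²]=32.5; 4: μ=5.9, E[X²]=69.62.
E[X] = 0.14·7.7 + 0.33·1.8 + 0.2·5.5 + 0.33·5.9 = 4.719.
E[X²] = 0.14·118.58 + 0.33·6.48 + 0.2·32.5 + 0.33·69.62 = 48.2142.
Var(X) = E[X²] − (E[X])² = 48.2142 − 22.269 = 25.9452.
SD(X) = √25.9452 = 5.09365.

5.0936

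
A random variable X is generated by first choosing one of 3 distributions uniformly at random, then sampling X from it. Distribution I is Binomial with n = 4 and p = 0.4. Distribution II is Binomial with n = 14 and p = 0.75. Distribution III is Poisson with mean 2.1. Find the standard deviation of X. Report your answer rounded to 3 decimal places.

4.309

Per component, I: μ=1.6, E[X²]=3.52; II: μ=10.5, E[X²]=112.875; III: μ=2.1, E[X²]=6.51.
E[X] = 0.333333·1.6 + 0.333333·10.5 + 0.333333·2.1 = 4.73333.
E[X²] = 0.333333·3.52 + 0.333333·112.875 + 0.333333·6.51 = 40.9683.
Var(X) = E[X²] − (E[X])² = 40.9683 − 22.4044 = 18.5639.
SD(X) = √18.5639 = 4.30858.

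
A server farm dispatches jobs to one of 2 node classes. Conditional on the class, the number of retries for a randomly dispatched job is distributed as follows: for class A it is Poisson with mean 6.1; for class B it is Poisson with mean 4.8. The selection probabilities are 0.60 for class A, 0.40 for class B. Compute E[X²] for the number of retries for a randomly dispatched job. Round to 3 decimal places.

For each component E[X²] = Var + (mean)², giving A: 43.31; B: 27.84.
Overall E[X²] = 0.6·43.31 + 0.4·27.84 = 37.122.

37.122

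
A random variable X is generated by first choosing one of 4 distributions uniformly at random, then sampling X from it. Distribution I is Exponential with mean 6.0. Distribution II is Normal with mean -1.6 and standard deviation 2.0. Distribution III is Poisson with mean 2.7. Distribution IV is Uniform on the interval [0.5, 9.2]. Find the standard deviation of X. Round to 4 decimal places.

4.5464

Per component, I: μ=6, E[X²]=72; II: μ=-1.6, E[X²]=6.56; III: μ=2.7, E[X²]=9.99; IV: μ=4.85, E[X²]=29.83.
E[X] = 0.25·6 + 0.25·-1.6 + 0.25·2.7 + 0.25·4.85 = 2.9875.
E[X²] = 0.25·72 + 0.25·6.56 + 0.25·9.99 + 0.25·29.83 = 29.595.
Var(X) = E[X²] − (E[X])² = 29.595 − 8.92516 = 20.6698.
SD(X) = √20.6698 = 4.54641.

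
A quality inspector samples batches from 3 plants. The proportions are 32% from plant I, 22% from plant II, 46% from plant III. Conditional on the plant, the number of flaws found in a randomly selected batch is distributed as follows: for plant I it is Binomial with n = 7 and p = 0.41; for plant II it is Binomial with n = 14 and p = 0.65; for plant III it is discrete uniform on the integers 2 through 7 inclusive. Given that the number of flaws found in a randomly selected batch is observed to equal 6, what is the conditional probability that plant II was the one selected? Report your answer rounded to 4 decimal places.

0.1192

Likelihoods P(X=6 | ·): I: 0.0196179; II: 0.0510011; III: 0.166667.
Posterior ∝ prior × likelihood. Numerator for II: 0.22·0.0510011 = 0.0112202.
Normalizing constant: 0.32·0.0196179 + 0.22·0.0510011 + 0.46·0.166667 = 0.0941647.
P(II | observation) = 0.0112202 / 0.0941647 = 0.119156.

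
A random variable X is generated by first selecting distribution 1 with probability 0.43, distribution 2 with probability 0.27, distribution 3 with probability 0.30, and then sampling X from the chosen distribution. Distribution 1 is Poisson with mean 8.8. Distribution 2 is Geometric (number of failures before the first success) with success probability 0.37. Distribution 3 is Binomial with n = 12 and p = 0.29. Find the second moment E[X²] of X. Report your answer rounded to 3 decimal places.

For each component E[X²] = Var + (mean)², giving 1: 86.24; 2: 7.5011; 3: 14.5812.
Overall E[X²] = 0.43·86.24 + 0.27·7.5011 + 0.3·14.5812 = 43.4829.

43.483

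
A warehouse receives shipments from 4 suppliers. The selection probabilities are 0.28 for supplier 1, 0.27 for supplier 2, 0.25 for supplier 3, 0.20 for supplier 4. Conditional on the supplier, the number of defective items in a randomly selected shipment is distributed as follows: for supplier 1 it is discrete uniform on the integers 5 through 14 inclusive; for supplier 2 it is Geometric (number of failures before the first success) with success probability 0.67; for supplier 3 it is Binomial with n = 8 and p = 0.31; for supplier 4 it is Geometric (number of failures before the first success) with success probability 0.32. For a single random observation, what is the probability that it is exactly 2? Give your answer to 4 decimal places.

0.1219

Conditional on each supplier, P(X = 2): 1: 0; 2: 0.072963; 3: 0.290386; 4: 0.147968.
By total probability, P(X = 2) = 0.28·0 + 0.27·0.072963 + 0.25·0.290386 + 0.2·0.147968 = 0.12189.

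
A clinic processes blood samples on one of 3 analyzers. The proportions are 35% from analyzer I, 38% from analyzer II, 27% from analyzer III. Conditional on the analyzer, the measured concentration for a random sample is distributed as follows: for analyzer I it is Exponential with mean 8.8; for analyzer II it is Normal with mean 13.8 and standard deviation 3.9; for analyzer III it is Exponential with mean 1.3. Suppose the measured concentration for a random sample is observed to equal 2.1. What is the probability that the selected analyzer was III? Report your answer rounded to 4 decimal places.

0.5652

Likelihoods f(2.1 | ·): I: 0.0895115; II: 0.00113637; III: 0.152934.
Posterior ∝ prior × likelihood. Numerator for III: 0.27·0.152934 = 0.0412922.
Normalizing constant: 0.35·0.0895115 + 0.38·0.00113637 + 0.27·0.152934 = 0.073053.
P(III | observation) = 0.0412922 / 0.073053 = 0.565236.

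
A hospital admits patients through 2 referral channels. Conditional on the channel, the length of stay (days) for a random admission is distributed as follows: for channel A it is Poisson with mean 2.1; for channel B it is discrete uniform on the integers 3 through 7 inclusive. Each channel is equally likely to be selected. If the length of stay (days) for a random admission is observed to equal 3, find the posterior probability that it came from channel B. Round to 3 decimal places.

0.514

Likelihoods P(X=3 | ·): A: 0.189011; B: 0.2.
Posterior ∝ prior × likelihood. Numerator for B: 0.5·0.2 = 0.1.
Normalizing constant: 0.5·0.189011 + 0.5·0.2 = 0.194506.
P(B | observation) = 0.1 / 0.194506 = 0.514124.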